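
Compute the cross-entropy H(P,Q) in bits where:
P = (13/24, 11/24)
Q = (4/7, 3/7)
0.9976 bits

Cross-entropy: H(P,Q) = -Σ p(x) log q(x)

Alternatively: H(P,Q) = H(P) + D_KL(P||Q)
H(P) = 0.9950 bits
D_KL(P||Q) = 0.0026 bits

H(P,Q) = 0.9950 + 0.0026 = 0.9976 bits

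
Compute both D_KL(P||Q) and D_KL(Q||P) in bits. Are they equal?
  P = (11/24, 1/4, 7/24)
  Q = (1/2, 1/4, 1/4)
D_KL(P||Q) = 0.0073, D_KL(Q||P) = 0.0072

KL divergence is not symmetric: D_KL(P||Q) ≠ D_KL(Q||P) in general.

D_KL(P||Q) = 0.0073 bits
D_KL(Q||P) = 0.0072 bits

No, they are not equal!

This asymmetry is why KL divergence is not a true distance metric.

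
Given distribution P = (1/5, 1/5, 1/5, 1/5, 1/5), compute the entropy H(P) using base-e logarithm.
1.6094 nats

Shannon entropy is H(X) = -Σ p(x) log p(x).

For P = (1/5, 1/5, 1/5, 1/5, 1/5):
H = -1/5 × log_e(1/5) -1/5 × log_e(1/5) -1/5 × log_e(1/5) -1/5 × log_e(1/5) -1/5 × log_e(1/5)
H = 1.6094 nats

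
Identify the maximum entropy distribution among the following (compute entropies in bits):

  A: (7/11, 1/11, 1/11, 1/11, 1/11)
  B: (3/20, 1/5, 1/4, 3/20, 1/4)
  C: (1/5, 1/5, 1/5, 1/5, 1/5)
C

For a discrete distribution over n outcomes, entropy is maximized by the uniform distribution.

Computing entropies:
H(A) = 1.6729 bits
H(B) = 2.2855 bits
H(C) = 2.3219 bits

The uniform distribution (where all probabilities equal 1/5) achieves the maximum entropy of log_2(5) = 2.3219 bits.

Distribution C has the highest entropy.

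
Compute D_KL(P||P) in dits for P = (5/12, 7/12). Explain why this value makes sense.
0.0000 dits

KL divergence satisfies the Gibbs inequality: D_KL(P||Q) ≥ 0 for all distributions P, Q.

D_KL(P||Q) = Σ p(x) log(p(x)/q(x))
Each term is p(x) × log_10(p(x)/p(x)) = p(x) × log_10(1) = 0, so the sum is 0.
D_KL(P||Q) = 0.0000 dits

When P = Q, the KL divergence is exactly 0, as there is no 'divergence' between identical distributions.

This non-negativity is a fundamental property: relative entropy cannot be negative because it measures how different Q is from P.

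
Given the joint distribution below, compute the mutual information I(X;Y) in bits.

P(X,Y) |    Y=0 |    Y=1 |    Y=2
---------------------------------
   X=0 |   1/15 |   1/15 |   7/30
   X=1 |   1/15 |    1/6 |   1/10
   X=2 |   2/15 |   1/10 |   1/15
0.1312 bits

Mutual information: I(X;Y) = H(X) + H(Y) - H(X,Y)

Marginals:
P(X) = (11/30, 1/3, 3/10), H(X) = 1.5801 bits
P(Y) = (4/15, 1/3, 2/5), H(Y) = 1.5656 bits

Joint entropy: H(X,Y) = 3.0145 bits

I(X;Y) = 1.5801 + 1.5656 - 3.0145 = 0.1312 bits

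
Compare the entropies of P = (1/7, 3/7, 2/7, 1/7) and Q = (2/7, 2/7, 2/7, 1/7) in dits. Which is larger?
Q

Computing entropies in dits:
H(P) = 0.5546
H(Q) = 0.5871

Distribution Q has higher entropy.

Intuition: The distribution closer to uniform (more spread out) has higher entropy.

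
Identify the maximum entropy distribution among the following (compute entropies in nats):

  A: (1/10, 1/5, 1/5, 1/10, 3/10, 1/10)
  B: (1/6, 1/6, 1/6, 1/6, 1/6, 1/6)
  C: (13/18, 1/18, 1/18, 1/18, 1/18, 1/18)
B

For a discrete distribution over n outcomes, entropy is maximized by the uniform distribution.

Computing entropies:
H(A) = 1.6957 nats
H(B) = 1.7918 nats
H(C) = 1.0379 nats

The uniform distribution (where all probabilities equal 1/6) achieves the maximum entropy of log_e(6) = 1.7918 nats.

Distribution B has the highest entropy.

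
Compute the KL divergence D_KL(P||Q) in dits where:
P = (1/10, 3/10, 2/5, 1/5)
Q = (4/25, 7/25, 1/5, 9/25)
0.0579 dits

KL divergence: D_KL(P||Q) = Σ p(x) log(p(x)/q(x))

Computing term by term:
  x=0: 1/10 × log_10[(1/10)/(4/25)] = 1/10 × -0.2041 = -0.0204
  x=1: 3/10 × log_10[(3/10)/(7/25)] = 3/10 × 0.0300 = 0.0090
  x=2: 2/5 × log_10[(2/5)/(1/5)] = 2/5 × 0.3010 = 0.1204
  x=3: 1/5 × log_10[(1/5)/(9/25)] = 1/5 × -0.2553 = -0.0511

D_KL(P||Q) = 0.0579 dits

Note: KL divergence is always non-negative and equals 0 iff P = Q.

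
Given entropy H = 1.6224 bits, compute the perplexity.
3.0789

Perplexity is 2^H (or exp(H) for natural log).

H = 1.6224 bits
Perplexity = 2^1.6224 = 3.0789

Interpretation: The model's uncertainty is equivalent to choosing uniformly among 3.1 options.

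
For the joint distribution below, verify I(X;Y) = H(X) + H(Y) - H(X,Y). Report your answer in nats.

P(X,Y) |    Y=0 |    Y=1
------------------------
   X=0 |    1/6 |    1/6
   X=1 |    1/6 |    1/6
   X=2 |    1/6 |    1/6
I(X;Y) = 0.0000 nats

Mutual information has multiple equivalent forms:
- I(X;Y) = H(X) - H(X|Y)
- I(X;Y) = H(Y) - H(Y|X)
- I(X;Y) = H(X) + H(Y) - H(X,Y)

Computing all quantities:
H(X) = 1.0986, H(Y) = 0.6931, H(X,Y) = 1.7918
H(X|Y) = 1.0986, H(Y|X) = 0.6931

Verification:
H(X) - H(X|Y) = 1.0986 - 1.0986 = 0.0000
H(Y) - H(Y|X) = 0.6931 - 0.6931 = 0.0000
H(X) + H(Y) - H(X,Y) = 1.0986 + 0.6931 - 1.7918 = 0.0000

All forms give I(X;Y) = 0.0000 nats. ✓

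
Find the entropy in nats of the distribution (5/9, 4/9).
0.6870 nats

Shannon entropy is H(X) = -Σ p(x) log p(x).

For P = (5/9, 4/9):
H = -5/9 × log_e(5/9) -4/9 × log_e(4/9)
H = 0.6870 nats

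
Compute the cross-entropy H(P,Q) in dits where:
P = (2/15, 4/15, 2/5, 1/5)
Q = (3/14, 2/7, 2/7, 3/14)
0.5857 dits

Cross-entropy: H(P,Q) = -Σ p(x) log q(x)

Alternatively: H(P,Q) = H(P) + D_KL(P||Q)
H(P) = 0.5687 dits
D_KL(P||Q) = 0.0170 dits

H(P,Q) = 0.5687 + 0.0170 = 0.5857 dits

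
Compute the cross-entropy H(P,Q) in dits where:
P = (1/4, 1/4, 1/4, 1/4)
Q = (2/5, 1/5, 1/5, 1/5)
0.6237 dits

Cross-entropy: H(P,Q) = -Σ p(x) log q(x)

Alternatively: H(P,Q) = H(P) + D_KL(P||Q)
H(P) = 0.6021 dits
D_KL(P||Q) = 0.0217 dits

H(P,Q) = 0.6021 + 0.0217 = 0.6237 dits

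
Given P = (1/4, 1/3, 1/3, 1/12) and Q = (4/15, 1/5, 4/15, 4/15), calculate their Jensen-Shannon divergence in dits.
0.0155 dits

Jensen-Shannon divergence is:
JSD(P||Q) = 0.5 × D_KL(P||M) + 0.5 × D_KL(Q||M)
where M = 0.5 × (P + Q) is the mixture distribution.

M = 0.5 × (1/4, 1/3, 1/3, 1/12) + 0.5 × (4/15, 1/5, 4/15, 4/15) = (0.258333, 4/15, 3/10, 7/40)

D_KL(P||M) = 0.0171 dits
D_KL(Q||M) = 0.0138 dits

JSD(P||Q) = 0.5 × 0.0171 + 0.5 × 0.0138 = 0.0155 dits

Unlike KL divergence, JSD is symmetric and bounded: 0 ≤ JSD ≤ log(2).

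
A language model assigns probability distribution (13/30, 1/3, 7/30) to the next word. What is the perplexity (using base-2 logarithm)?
2.9100

Perplexity is 2^H (or exp(H) for natural log).

First, H = -Σ p log p = 1.5410 bits
Perplexity = 2^1.5410 = 2.9100

Interpretation: The model's uncertainty is equivalent to choosing uniformly among 2.9 options.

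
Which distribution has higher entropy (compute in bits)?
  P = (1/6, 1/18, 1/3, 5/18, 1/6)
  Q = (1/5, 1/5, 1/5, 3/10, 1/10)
Q

Computing entropies in bits:
H(P) = 2.1350
H(Q) = 2.2464

Distribution Q has higher entropy.

Intuition: The distribution closer to uniform (more spread out) has higher entropy.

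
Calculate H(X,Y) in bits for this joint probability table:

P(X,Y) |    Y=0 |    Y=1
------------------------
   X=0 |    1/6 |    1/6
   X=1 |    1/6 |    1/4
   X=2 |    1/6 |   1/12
2.5221 bits

Joint entropy is H(X,Y) = -Σ_{x,y} p(x,y) log p(x,y).

Summing over all non-zero entries:
H(X,Y) = -[1/6·log_2(1/6) + 1/6·log_2(1/6) + 1/6·log_2(1/6) + 1/4·log_2(1/4) + 1/6·log_2(1/6) + 1/12·log_2(1/12)]
H(X,Y) = 2.5221 bits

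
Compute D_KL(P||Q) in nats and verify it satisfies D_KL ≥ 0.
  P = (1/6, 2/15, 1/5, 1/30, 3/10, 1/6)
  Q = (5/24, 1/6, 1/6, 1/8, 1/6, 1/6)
0.1018 nats

KL divergence satisfies the Gibbs inequality: D_KL(P||Q) ≥ 0 for all distributions P, Q.

D_KL(P||Q) = Σ p(x) log(p(x)/q(x))
Term by term:
  x=0: 1/6 × log_e[(1/6)/(5/24)] = -0.0372
  x=1: 2/15 × log_e[(2/15)/(1/6)] = -0.0298
  x=2: 1/5 × log_e[(1/5)/(1/6)] = 0.0365
  x=3: 1/30 × log_e[(1/30)/(1/8)] = -0.0441
  x=4: 3/10 × log_e[(3/10)/(1/6)] = 0.1763
  x=5: 1/6 × log_e[(1/6)/(1/6)] = 0.0000
D_KL(P||Q) = 0.1018 nats

D_KL(P||Q) = 0.1018 ≥ 0 ✓

This non-negativity is a fundamental property: relative entropy cannot be negative because it measures how different Q is from P.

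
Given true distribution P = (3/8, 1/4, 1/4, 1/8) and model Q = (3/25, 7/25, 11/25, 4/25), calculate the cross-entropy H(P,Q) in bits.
2.2328 bits

Cross-entropy: H(P,Q) = -Σ p(x) log q(x)

Alternatively: H(P,Q) = H(P) + D_KL(P||Q)
H(P) = 1.9056 bits
D_KL(P||Q) = 0.3272 bits

H(P,Q) = 1.9056 + 0.3272 = 2.2328 bits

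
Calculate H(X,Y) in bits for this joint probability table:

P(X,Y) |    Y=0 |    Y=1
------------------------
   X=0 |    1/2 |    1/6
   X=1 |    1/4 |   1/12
1.7296 bits

Joint entropy is H(X,Y) = -Σ_{x,y} p(x,y) log p(x,y).

Summing over all non-zero entries:
H(X,Y) = -[1/2·log_2(1/2) + 1/6·log_2(1/6) + 1/4·log_2(1/4) + 1/12·log_2(1/12)]
H(X,Y) = 1.7296 bits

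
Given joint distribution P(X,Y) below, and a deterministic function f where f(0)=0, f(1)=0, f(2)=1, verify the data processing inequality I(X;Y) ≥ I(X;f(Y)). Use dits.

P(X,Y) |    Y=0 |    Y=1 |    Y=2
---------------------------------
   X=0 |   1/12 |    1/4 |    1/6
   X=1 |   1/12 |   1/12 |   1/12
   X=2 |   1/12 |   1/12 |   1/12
I(X;Y) = 0.0098, I(X;f(Y)) = 0.0000, inequality holds: 0.0098 ≥ 0.0000

Data Processing Inequality: For any Markov chain X → Y → Z, we have I(X;Y) ≥ I(X;Z).

Here Z = f(Y) is a deterministic function of Y, forming X → Y → Z.

Original I(X;Y) = 0.0098 dits

After applying f:
P(X,Z) where Z=f(Y):
- P(X,Z=0) = P(X,Y=0) + P(X,Y=1)
- P(X,Z=1) = P(X,Y=2)

I(X;Z) = I(X;f(Y)) = 0.0000 dits

Verification: 0.0098 ≥ 0.0000 ✓

Information cannot be created by processing; the function f can only lose information about X.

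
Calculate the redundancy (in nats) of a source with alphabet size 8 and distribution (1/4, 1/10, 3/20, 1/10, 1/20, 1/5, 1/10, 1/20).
0.1361 nats

Redundancy measures how far a source is from maximum entropy:
R = H_max - H(X)

Maximum entropy for 8 symbols: H_max = log_e(8) = 2.0794 nats
Actual entropy: H(X) = 1.9434 nats
Redundancy: R = 2.0794 - 1.9434 = 0.1361 nats

This redundancy represents potential for compression: the source could be compressed by 0.1361 nats per symbol.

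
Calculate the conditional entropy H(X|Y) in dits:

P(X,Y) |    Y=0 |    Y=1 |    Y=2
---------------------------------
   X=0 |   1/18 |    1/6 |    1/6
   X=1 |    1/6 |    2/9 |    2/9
0.2849 dits

Using the chain rule: H(X|Y) = H(X,Y) - H(Y)

First, compute H(X,Y) = 0.7491 dits

Marginal P(Y) = (2/9, 7/18, 7/18)
H(Y) = 0.4642 dits

H(X|Y) = H(X,Y) - H(Y) = 0.7491 - 0.4642 = 0.2849 dits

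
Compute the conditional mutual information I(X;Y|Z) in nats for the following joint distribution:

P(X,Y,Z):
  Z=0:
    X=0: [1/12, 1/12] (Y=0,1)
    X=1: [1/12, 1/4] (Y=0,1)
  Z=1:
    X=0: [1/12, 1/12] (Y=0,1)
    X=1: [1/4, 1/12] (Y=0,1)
0.0306 nats

Conditional mutual information: I(X;Y|Z) = H(X|Z) + H(Y|Z) - H(X,Y|Z)

H(Z) = 0.6931
H(X,Z) = 1.3297 → H(X|Z) = 0.6365
H(Y,Z) = 1.3297 → H(Y|Z) = 0.6365
H(X,Y,Z) = 1.9356 → H(X,Y|Z) = 1.2425

I(X;Y|Z) = 0.6365 + 0.6365 - 1.2425 = 0.0306 nats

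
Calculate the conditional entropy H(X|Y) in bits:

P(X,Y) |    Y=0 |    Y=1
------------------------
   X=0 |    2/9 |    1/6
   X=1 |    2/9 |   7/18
0.9341 bits

Using the chain rule: H(X|Y) = H(X,Y) - H(Y)

First, compute H(X,Y) = 1.9251 bits

Marginal P(Y) = (4/9, 5/9)
H(Y) = 0.9911 bits

H(X|Y) = H(X,Y) - H(Y) = 1.9251 - 0.9911 = 0.9341 bits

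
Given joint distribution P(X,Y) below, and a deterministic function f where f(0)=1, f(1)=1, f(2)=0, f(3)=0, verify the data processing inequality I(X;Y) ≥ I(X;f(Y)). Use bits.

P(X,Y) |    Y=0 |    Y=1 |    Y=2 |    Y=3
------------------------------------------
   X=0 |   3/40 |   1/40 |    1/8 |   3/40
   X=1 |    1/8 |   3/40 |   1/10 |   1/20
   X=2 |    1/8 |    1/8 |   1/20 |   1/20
I(X;Y) = 0.0904, I(X;f(Y)) = 0.0704, inequality holds: 0.0904 ≥ 0.0704

Data Processing Inequality: For any Markov chain X → Y → Z, we have I(X;Y) ≥ I(X;Z).

Here Z = f(Y) is a deterministic function of Y, forming X → Y → Z.

Original I(X;Y) = 0.0904 bits

After applying f:
P(X,Z) where Z=f(Y):
- P(X,Z=0) = P(X,Y=2) + P(X,Y=3)
- P(X,Z=1) = P(X,Y=0) + P(X,Y=1)

I(X;Z) = I(X;f(Y)) = 0.0704 bits

Verification: 0.0904 ≥ 0.0704 ✓

Information cannot be created by processing; the function f can only lose information about X.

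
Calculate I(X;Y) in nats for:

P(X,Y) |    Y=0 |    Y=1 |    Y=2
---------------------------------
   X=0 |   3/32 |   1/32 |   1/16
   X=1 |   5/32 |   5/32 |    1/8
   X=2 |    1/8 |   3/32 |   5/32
0.0196 nats

Mutual information: I(X;Y) = H(X) + H(Y) - H(X,Y)

Marginals:
P(X) = (3/16, 7/16, 3/8), H(X) = 1.0434 nats
P(Y) = (3/8, 9/32, 11/32), H(Y) = 1.0916 nats

Joint entropy: H(X,Y) = 2.1154 nats

I(X;Y) = 1.0434 + 1.0916 - 2.1154 = 0.0196 nats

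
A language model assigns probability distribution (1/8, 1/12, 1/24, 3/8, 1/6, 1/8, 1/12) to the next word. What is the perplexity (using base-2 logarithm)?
5.6569

Perplexity is 2^H (or exp(H) for natural log).

First, H = -Σ p log p = 2.5000 bits
Perplexity = 2^2.5000 = 5.6569

Interpretation: The model's uncertainty is equivalent to choosing uniformly among 5.7 options.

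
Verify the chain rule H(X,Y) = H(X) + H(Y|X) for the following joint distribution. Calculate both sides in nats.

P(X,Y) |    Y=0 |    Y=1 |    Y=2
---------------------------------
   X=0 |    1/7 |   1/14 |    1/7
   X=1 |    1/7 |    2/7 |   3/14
H(X,Y) = 1.7105, H(X) = 0.6518, H(Y|X) = 1.0587 (all in nats)

Chain rule: H(X,Y) = H(X) + H(Y|X)

Left side — joint entropy directly:
H(X,Y) = -Σ p(x,y) log p(x,y) = 1.7105 nats

Right side — compute H(Y|X) from the conditional distributions:
P(X) = (5/14, 9/14), so H(X) = 0.6518 nats
H(Y|X) = Σ_x P(X=x) · H(Y|X=x):
  P(Y|X=0) = (2/5, 1/5, 2/5), H(Y|X=0) = 1.0549, weight P(X=0) = 5/14
  P(Y|X=1) = (2/9, 4/9, 1/3), H(Y|X=1) = 1.0609, weight P(X=1) = 9/14
H(Y|X) = 1.0587 nats

H(X) + H(Y|X) = 0.6518 + 1.0587 = 1.7105 nats

Both sides equal 1.7105 nats. ✓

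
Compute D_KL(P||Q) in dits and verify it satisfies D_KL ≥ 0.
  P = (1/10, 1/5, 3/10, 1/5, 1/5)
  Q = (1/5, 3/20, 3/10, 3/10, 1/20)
0.0801 dits

KL divergence satisfies the Gibbs inequality: D_KL(P||Q) ≥ 0 for all distributions P, Q.

D_KL(P||Q) = Σ p(x) log(p(x)/q(x))
Term by term:
  x=0: 1/10 × log_10[(1/10)/(1/5)] = -0.0301
  x=1: 1/5 × log_10[(1/5)/(3/20)] = 0.0250
  x=2: 3/10 × log_10[(3/10)/(3/10)] = 0.0000
  x=3: 1/5 × log_10[(1/5)/(3/10)] = -0.0352
  x=4: 1/5 × log_10[(1/5)/(1/20)] = 0.1204
D_KL(P||Q) = 0.0801 dits

D_KL(P||Q) = 0.0801 ≥ 0 ✓

This non-negativity is a fundamental property: relative entropy cannot be negative because it measures how different Q is from P.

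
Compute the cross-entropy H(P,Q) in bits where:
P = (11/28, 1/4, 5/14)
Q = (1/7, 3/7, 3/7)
1.8451 bits

Cross-entropy: H(P,Q) = -Σ p(x) log q(x)

Alternatively: H(P,Q) = H(P) + D_KL(P||Q)
H(P) = 1.5601 bits
D_KL(P||Q) = 0.2850 bits

H(P,Q) = 1.5601 + 0.2850 = 1.8451 bits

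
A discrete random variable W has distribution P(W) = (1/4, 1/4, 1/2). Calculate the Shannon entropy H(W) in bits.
1.5000 bits

Shannon entropy is H(X) = -Σ p(x) log p(x).

For P = (1/4, 1/4, 1/2):
H = -1/4 × log_2(1/4) -1/4 × log_2(1/4) -1/2 × log_2(1/2)
H = 1.5000 bits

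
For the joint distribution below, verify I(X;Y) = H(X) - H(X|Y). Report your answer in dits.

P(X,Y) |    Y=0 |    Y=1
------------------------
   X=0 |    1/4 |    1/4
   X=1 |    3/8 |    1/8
I(X;Y) = 0.0147 dits

Mutual information has multiple equivalent forms:
- I(X;Y) = H(X) - H(X|Y)
- I(X;Y) = H(Y) - H(Y|X)
- I(X;Y) = H(X) + H(Y) - H(X,Y)

Computing all quantities:
H(X) = 0.3010, H(Y) = 0.2873, H(X,Y) = 0.5737
H(X|Y) = 0.2863, H(Y|X) = 0.2726

Verification:
H(X) - H(X|Y) = 0.3010 - 0.2863 = 0.0147
H(Y) - H(Y|X) = 0.2873 - 0.2726 = 0.0147
H(X) + H(Y) - H(X,Y) = 0.3010 + 0.2873 - 0.5737 = 0.0147

All forms give I(X;Y) = 0.0147 dits. ✓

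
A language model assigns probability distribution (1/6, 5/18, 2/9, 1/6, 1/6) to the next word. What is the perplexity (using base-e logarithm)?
4.8839

Perplexity is e^H (or exp(H) for natural log).

First, H = -Σ p log p = 1.5859 nats
Perplexity = e^1.5859 = 4.8839

Interpretation: The model's uncertainty is equivalent to choosing uniformly among 4.9 options.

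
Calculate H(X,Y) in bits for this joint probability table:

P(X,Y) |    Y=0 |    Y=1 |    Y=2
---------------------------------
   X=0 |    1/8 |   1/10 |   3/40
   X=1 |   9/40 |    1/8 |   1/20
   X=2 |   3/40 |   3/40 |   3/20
3.0339 bits

Joint entropy is H(X,Y) = -Σ_{x,y} p(x,y) log p(x,y).

Summing over all non-zero entries:
H(X,Y) = -[1/8·log_2(1/8) + 1/10·log_2(1/10) + 3/40·log_2(3/40) + 9/40·log_2(9/40) + 1/8·log_2(1/8) + 1/20·log_2(1/20) + 3/40·log_2(3/40) + 3/40·log_2(3/40) + 3/20·log_2(3/20)]
H(X,Y) = 3.0339 bits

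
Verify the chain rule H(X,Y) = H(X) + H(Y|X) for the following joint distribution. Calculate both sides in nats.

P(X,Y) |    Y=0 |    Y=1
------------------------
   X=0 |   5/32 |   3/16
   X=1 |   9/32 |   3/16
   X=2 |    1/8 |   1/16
H(X,Y) = 1.7078, H(X) = 1.0361, H(Y|X) = 0.6717 (all in nats)

Chain rule: H(X,Y) = H(X) + H(Y|X)

Left side — joint entropy directly:
H(X,Y) = -Σ p(x,y) log p(x,y) = 1.7078 nats

Right side — compute H(Y|X) from the conditional distributions:
P(X) = (11/32, 15/32, 3/16), so H(X) = 1.0361 nats
H(Y|X) = Σ_x P(X=x) · H(Y|X=x):
  P(Y|X=0) = (5/11, 6/11), H(Y|X=0) = 0.6890, weight P(X=0) = 11/32
  P(Y|X=1) = (3/5, 2/5), H(Y|X=1) = 0.6730, weight P(X=1) = 15/32
  P(Y|X=2) = (2/3, 1/3), H(Y|X=2) = 0.6365, weight P(X=2) = 3/16
H(Y|X) = 0.6717 nats

H(X) + H(Y|X) = 1.0361 + 0.6717 = 1.7078 nats

Both sides equal 1.7078 nats. ✓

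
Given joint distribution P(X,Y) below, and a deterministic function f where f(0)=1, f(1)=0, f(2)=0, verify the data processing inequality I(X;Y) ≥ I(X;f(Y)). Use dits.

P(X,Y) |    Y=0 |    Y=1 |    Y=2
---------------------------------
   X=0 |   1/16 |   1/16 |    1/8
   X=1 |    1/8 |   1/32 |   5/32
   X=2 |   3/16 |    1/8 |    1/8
I(X;Y) = 0.0171, I(X;f(Y)) = 0.0052, inequality holds: 0.0171 ≥ 0.0052

Data Processing Inequality: For any Markov chain X → Y → Z, we have I(X;Y) ≥ I(X;Z).

Here Z = f(Y) is a deterministic function of Y, forming X → Y → Z.

Original I(X;Y) = 0.0171 dits

After applying f:
P(X,Z) where Z=f(Y):
- P(X,Z=0) = P(X,Y=1) + P(X,Y=2)
- P(X,Z=1) = P(X,Y=0)

I(X;Z) = I(X;f(Y)) = 0.0052 dits

Verification: 0.0171 ≥ 0.0052 ✓

Information cannot be created by processing; the function f can only lose information about X.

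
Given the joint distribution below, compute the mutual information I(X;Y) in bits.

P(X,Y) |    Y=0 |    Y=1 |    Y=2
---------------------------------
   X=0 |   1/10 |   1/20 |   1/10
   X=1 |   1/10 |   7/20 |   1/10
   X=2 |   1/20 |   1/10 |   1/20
0.0994 bits

Mutual information: I(X;Y) = H(X) + H(Y) - H(X,Y)

Marginals:
P(X) = (1/4, 11/20, 1/5), H(X) = 1.4388 bits
P(Y) = (1/4, 1/2, 1/4), H(Y) = 1.5000 bits

Joint entropy: H(X,Y) = 2.8394 bits

I(X;Y) = 1.4388 + 1.5000 - 2.8394 = 0.0994 bits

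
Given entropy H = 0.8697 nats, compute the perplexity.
2.3862

Perplexity is e^H (or exp(H) for natural log).

H = 0.8697 nats
Perplexity = e^0.8697 = 2.3862

Interpretation: The model's uncertainty is equivalent to choosing uniformly among 2.4 options.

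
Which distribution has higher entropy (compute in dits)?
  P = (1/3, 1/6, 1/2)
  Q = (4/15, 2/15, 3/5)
P

Computing entropies in dits:
H(P) = 0.4392
H(Q) = 0.4029

Distribution P has higher entropy.

Intuition: The distribution closer to uniform (more spread out) has higher entropy.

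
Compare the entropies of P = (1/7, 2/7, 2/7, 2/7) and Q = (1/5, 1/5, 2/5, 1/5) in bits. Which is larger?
P

Computing entropies in bits:
H(P) = 1.9502
H(Q) = 1.9219

Distribution P has higher entropy.

Intuition: The distribution closer to uniform (more spread out) has higher entropy.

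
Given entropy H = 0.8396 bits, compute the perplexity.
1.7896

Perplexity is 2^H (or exp(H) for natural log).

H = 0.8396 bits
Perplexity = 2^0.8396 = 1.7896

Interpretation: The model's uncertainty is equivalent to choosing uniformly among 1.8 options.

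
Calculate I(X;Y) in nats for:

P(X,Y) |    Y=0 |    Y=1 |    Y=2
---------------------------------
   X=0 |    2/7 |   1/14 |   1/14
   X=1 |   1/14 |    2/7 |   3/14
0.1648 nats

Mutual information: I(X;Y) = H(X) + H(Y) - H(X,Y)

Marginals:
P(X) = (3/7, 4/7), H(X) = 0.6829 nats
P(Y) = (5/14, 5/14, 2/7), H(Y) = 1.0934 nats

Joint entropy: H(X,Y) = 1.6115 nats

I(X;Y) = 0.6829 + 1.0934 - 1.6115 = 0.1648 nats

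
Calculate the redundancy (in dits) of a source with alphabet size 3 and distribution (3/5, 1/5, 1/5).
0.0644 dits

Redundancy measures how far a source is from maximum entropy:
R = H_max - H(X)

Maximum entropy for 3 symbols: H_max = log_10(3) = 0.4771 dits
Actual entropy: H(X) = 0.4127 dits
Redundancy: R = 0.4771 - 0.4127 = 0.0644 dits

This redundancy represents potential for compression: the source could be compressed by 0.0644 dits per symbol.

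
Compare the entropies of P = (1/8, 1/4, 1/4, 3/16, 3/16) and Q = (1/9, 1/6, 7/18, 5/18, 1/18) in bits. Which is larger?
P

Computing entropies in bits:
H(P) = 2.2806
H(Q) = 2.0579

Distribution P has higher entropy.

Intuition: The distribution closer to uniform (more spread out) has higher entropy.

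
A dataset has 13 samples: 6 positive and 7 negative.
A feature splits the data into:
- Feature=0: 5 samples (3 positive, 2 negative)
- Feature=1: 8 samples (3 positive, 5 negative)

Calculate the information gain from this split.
0.0349 bits

Information Gain = H(Y) - H(Y|Feature)

Before split:
P(positive) = 6/13 = 0.4615
H(Y) = 0.9957 bits

After split:
Feature=0: H = 0.9710 bits (weight = 5/13)
Feature=1: H = 0.9544 bits (weight = 8/13)
H(Y|Feature) = (5/13)×0.9710 + (8/13)×0.9544 = 0.9608 bits

Information Gain = 0.9957 - 0.9608 = 0.0349 bits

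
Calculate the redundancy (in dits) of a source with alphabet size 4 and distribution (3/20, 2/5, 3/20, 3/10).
0.0388 dits

Redundancy measures how far a source is from maximum entropy:
R = H_max - H(X)

Maximum entropy for 4 symbols: H_max = log_10(4) = 0.6021 dits
Actual entropy: H(X) = 0.5632 dits
Redundancy: R = 0.6021 - 0.5632 = 0.0388 dits

This redundancy represents potential for compression: the source could be compressed by 0.0388 dits per symbol.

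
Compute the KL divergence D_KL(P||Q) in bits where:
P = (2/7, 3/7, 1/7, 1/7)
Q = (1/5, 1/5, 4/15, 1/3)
0.3150 bits

KL divergence: D_KL(P||Q) = Σ p(x) log(p(x)/q(x))

Computing term by term:
  x=0: 2/7 × log_2[(2/7)/(1/5)] = 2/7 × 0.5146 = 0.1470
  x=1: 3/7 × log_2[(3/7)/(1/5)] = 3/7 × 1.0995 = 0.4712
  x=2: 1/7 × log_2[(1/7)/(4/15)] = 1/7 × -0.9005 = -0.1286
  x=3: 1/7 × log_2[(1/7)/(1/3)] = 1/7 × -1.2224 = -0.1746

D_KL(P||Q) = 0.3150 bits

Note: KL divergence is always non-negative and equals 0 iff P = Q.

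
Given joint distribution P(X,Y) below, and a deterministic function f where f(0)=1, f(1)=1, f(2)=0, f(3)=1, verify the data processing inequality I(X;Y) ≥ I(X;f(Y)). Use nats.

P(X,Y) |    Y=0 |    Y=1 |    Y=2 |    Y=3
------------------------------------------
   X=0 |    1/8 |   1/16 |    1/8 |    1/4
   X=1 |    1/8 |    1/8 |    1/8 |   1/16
I(X;Y) = 0.0630, I(X;f(Y)) = 0.0026, inequality holds: 0.0630 ≥ 0.0026

Data Processing Inequality: For any Markov chain X → Y → Z, we have I(X;Y) ≥ I(X;Z).

Here Z = f(Y) is a deterministic function of Y, forming X → Y → Z.

Original I(X;Y) = 0.0630 nats

After applying f:
P(X,Z) where Z=f(Y):
- P(X,Z=0) = P(X,Y=2)
- P(X,Z=1) = P(X,Y=0) + P(X,Y=1) + P(X,Y=3)

I(X;Z) = I(X;f(Y)) = 0.0026 nats

Verification: 0.0630 ≥ 0.0026 ✓

Information cannot be created by processing; the function f can only lose information about X.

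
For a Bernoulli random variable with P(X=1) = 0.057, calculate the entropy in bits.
0.3154 bits

The binary entropy function is:
H(p) = -p log(p) - (1-p) log(1-p)

H(0.057) = -0.057 × log_2(0.057) - 0.943 × log_2(0.943)
H(0.057) = 0.3154 bits

Note: Binary entropy is maximized at p=0.5 (H=1 bit) and minimized at p=0 or p=1 (H=0).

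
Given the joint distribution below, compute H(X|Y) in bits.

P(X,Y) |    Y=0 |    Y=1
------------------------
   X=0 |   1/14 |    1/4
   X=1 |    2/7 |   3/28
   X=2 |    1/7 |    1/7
1.4357 bits

Using the chain rule: H(X|Y) = H(X,Y) - H(Y)

First, compute H(X,Y) = 2.4357 bits

Marginal P(Y) = (1/2, 1/2)
H(Y) = 1.0000 bits

H(X|Y) = H(X,Y) - H(Y) = 2.4357 - 1.0000 = 1.4357 bits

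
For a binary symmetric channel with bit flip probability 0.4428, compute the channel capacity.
0.0095 bits

For a binary symmetric channel (BSC) with error probability p:
Capacity C = 1 - H(p) bits per symbol

where H(p) = -p log₂(p) - (1-p) log₂(1-p) is the binary entropy function.

H(0.4428) = 0.9905 bits
C = 1 - 0.9905 = 0.0095 bits per symbol

This means we can reliably transmit up to 0.0095 bits of information per channel use.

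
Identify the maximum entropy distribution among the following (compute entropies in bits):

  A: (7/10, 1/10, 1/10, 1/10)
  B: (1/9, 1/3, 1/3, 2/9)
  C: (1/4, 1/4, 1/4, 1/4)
C

For a discrete distribution over n outcomes, entropy is maximized by the uniform distribution.

Computing entropies:
H(A) = 1.3568 bits
H(B) = 1.8911 bits
H(C) = 2.0000 bits

The uniform distribution (where all probabilities equal 1/4) achieves the maximum entropy of log_2(4) = 2.0000 bits.

Distribution C has the highest entropy.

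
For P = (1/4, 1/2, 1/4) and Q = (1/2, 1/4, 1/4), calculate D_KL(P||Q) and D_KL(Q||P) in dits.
D_KL(P||Q) = 0.0753, D_KL(Q||P) = 0.0753

KL divergence is not symmetric: D_KL(P||Q) ≠ D_KL(Q||P) in general.

D_KL(P||Q) = 0.0753 dits
D_KL(Q||P) = 0.0753 dits

In this case they happen to be equal (to 4 decimal places).

This asymmetry is why KL divergence is not a true distance metric.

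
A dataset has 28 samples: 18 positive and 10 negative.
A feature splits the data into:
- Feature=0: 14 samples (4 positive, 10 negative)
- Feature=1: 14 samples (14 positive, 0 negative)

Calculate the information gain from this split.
0.5087 bits

Information Gain = H(Y) - H(Y|Feature)

Before split:
P(positive) = 18/28 = 0.6429
H(Y) = 0.9403 bits

After split:
Feature=0: H = 0.8631 bits (weight = 14/28)
Feature=1: H = 0.0000 bits (weight = 14/28)
H(Y|Feature) = (14/28)×0.8631 + (14/28)×0.0000 = 0.4316 bits

Information Gain = 0.9403 - 0.4316 = 0.5087 bits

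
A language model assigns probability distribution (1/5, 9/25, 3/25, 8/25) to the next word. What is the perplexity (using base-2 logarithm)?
3.7015

Perplexity is 2^H (or exp(H) for natural log).

First, H = -Σ p log p = 1.8881 bits
Perplexity = 2^1.8881 = 3.7015

Interpretation: The model's uncertainty is equivalent to choosing uniformly among 3.7 options.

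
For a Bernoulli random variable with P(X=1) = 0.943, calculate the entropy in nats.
0.2186 nats

The binary entropy function is:
H(p) = -p log(p) - (1-p) log(1-p)

H(0.943) = -0.943 × log_e(0.943) - 0.057 × log_e(0.057)
H(0.943) = 0.2186 nats

Note: Binary entropy is maximized at p=0.5 (H=1 bit) and minimized at p=0 or p=1 (H=0).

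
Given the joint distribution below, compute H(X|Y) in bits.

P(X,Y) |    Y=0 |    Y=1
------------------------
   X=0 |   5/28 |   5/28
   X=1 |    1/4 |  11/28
0.9320 bits

Using the chain rule: H(X|Y) = H(X,Y) - H(Y)

First, compute H(X,Y) = 1.9172 bits

Marginal P(Y) = (3/7, 4/7)
H(Y) = 0.9852 bits

H(X|Y) = H(X,Y) - H(Y) = 1.9172 - 0.9852 = 0.9320 bits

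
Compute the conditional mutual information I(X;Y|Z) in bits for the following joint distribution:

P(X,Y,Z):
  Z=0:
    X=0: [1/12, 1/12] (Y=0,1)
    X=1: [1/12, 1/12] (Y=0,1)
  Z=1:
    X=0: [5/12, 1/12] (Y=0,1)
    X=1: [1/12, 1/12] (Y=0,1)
0.0492 bits

Conditional mutual information: I(X;Y|Z) = H(X|Z) + H(Y|Z) - H(X,Y|Z)

H(Z) = 0.9183
H(X,Z) = 1.7925 → H(X|Z) = 0.8742
H(Y,Z) = 1.7925 → H(Y|Z) = 0.8742
H(X,Y,Z) = 2.6175 → H(X,Y|Z) = 1.6992

I(X;Y|Z) = 0.8742 + 0.8742 - 1.6992 = 0.0492 bits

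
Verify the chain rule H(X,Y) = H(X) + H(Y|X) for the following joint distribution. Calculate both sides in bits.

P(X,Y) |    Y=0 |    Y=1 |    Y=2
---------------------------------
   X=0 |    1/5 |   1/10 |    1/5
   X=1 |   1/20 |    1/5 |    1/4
H(X,Y) = 2.4414, H(X) = 1.0000, H(Y|X) = 1.4414 (all in bits)

Chain rule: H(X,Y) = H(X) + H(Y|X)

Left side — joint entropy directly:
H(X,Y) = -Σ p(x,y) log p(x,y) = 2.4414 bits

Right side — compute H(Y|X) from the conditional distributions:
P(X) = (1/2, 1/2), so H(X) = 1.0000 bits
H(Y|X) = Σ_x P(X=x) · H(Y|X=x):
  P(Y|X=0) = (2/5, 1/5, 2/5), H(Y|X=0) = 1.5219, weight P(X=0) = 1/2
  P(Y|X=1) = (1/10, 2/5, 1/2), H(Y|X=1) = 1.3610, weight P(X=1) = 1/2
H(Y|X) = 1.4414 bits

H(X) + H(Y|X) = 1.0000 + 1.4414 = 2.4414 bits

Both sides equal 2.4414 bits. ✓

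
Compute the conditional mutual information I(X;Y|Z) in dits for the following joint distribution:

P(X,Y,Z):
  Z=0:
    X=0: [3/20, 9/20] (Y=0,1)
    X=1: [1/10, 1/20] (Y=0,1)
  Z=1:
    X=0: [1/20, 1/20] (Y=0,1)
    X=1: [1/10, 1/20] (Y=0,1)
0.0208 dits

Conditional mutual information: I(X;Y|Z) = H(X|Z) + H(Y|Z) - H(X,Y|Z)

H(Z) = 0.2442
H(X,Z) = 0.4803 → H(X|Z) = 0.2361
H(Y,Z) = 0.5246 → H(Y|Z) = 0.2804
H(X,Y,Z) = 0.7398 → H(X,Y|Z) = 0.4956

I(X;Y|Z) = 0.2361 + 0.2804 - 0.4956 = 0.0208 dits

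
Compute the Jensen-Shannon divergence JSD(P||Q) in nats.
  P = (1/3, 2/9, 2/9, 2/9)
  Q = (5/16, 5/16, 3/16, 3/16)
0.0055 nats

Jensen-Shannon divergence is:
JSD(P||Q) = 0.5 × D_KL(P||M) + 0.5 × D_KL(Q||M)
where M = 0.5 × (P + Q) is the mixture distribution.

M = 0.5 × (1/3, 2/9, 2/9, 2/9) + 0.5 × (5/16, 5/16, 3/16, 3/16) = (0.322917, 0.267361, 0.204861, 0.204861)

D_KL(P||M) = 0.0056 nats
D_KL(Q||M) = 0.0053 nats

JSD(P||Q) = 0.5 × 0.0056 + 0.5 × 0.0053 = 0.0055 nats

Unlike KL divergence, JSD is symmetric and bounded: 0 ≤ JSD ≤ log(2).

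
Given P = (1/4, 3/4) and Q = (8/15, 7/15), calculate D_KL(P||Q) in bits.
0.2401 bits

KL divergence: D_KL(P||Q) = Σ p(x) log(p(x)/q(x))

Computing term by term:
  x=0: 1/4 × log_2[(1/4)/(8/15)] = 1/4 × -1.0931 = -0.2733
  x=1: 3/4 × log_2[(3/4)/(7/15)] = 3/4 × 0.6845 = 0.5134

D_KL(P||Q) = 0.2401 bits

Note: KL divergence is always non-negative and equals 0 iff P = Q.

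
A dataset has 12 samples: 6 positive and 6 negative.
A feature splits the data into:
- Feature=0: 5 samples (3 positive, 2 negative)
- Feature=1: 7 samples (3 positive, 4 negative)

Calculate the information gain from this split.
0.0207 bits

Information Gain = H(Y) - H(Y|Feature)

Before split:
P(positive) = 6/12 = 0.5000
H(Y) = 1.0000 bits

After split:
Feature=0: H = 0.9710 bits (weight = 5/12)
Feature=1: H = 0.9852 bits (weight = 7/12)
H(Y|Feature) = (5/12)×0.9710 + (7/12)×0.9852 = 0.9793 bits

Information Gain = 1.0000 - 0.9793 = 0.0207 bits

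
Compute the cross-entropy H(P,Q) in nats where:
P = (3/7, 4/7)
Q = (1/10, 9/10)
1.0470 nats

Cross-entropy: H(P,Q) = -Σ p(x) log q(x)

Alternatively: H(P,Q) = H(P) + D_KL(P||Q)
H(P) = 0.6829 nats
D_KL(P||Q) = 0.3641 nats

H(P,Q) = 0.6829 + 0.3641 = 1.0470 nats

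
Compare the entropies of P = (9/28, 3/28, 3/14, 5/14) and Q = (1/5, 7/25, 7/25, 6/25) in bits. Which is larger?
Q

Computing entropies in bits:
H(P) = 1.8783
H(Q) = 1.9870

Distribution Q has higher entropy.

Intuition: The distribution closer to uniform (more spread out) has higher entropy.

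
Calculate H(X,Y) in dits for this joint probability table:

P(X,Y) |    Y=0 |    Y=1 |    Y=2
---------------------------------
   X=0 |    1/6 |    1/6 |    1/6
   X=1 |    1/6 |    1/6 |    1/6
0.7782 dits

Joint entropy is H(X,Y) = -Σ_{x,y} p(x,y) log p(x,y).

Summing over all non-zero entries:
H(X,Y) = -[1/6·log_10(1/6) + 1/6·log_10(1/6) + 1/6·log_10(1/6) + 1/6·log_10(1/6) + 1/6·log_10(1/6) + 1/6·log_10(1/6)]
H(X,Y) = 0.7782 dits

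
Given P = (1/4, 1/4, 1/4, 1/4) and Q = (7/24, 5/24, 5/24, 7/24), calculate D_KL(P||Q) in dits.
0.0061 dits

KL divergence: D_KL(P||Q) = Σ p(x) log(p(x)/q(x))

Computing term by term:
  x=0: 1/4 × log_10[(1/4)/(7/24)] = 1/4 × -0.0669 = -0.0167
  x=1: 1/4 × log_10[(1/4)/(5/24)] = 1/4 × 0.0792 = 0.0198
  x=2: 1/4 × log_10[(1/4)/(5/24)] = 1/4 × 0.0792 = 0.0198
  x=3: 1/4 × log_10[(1/4)/(7/24)] = 1/4 × -0.0669 = -0.0167

D_KL(P||Q) = 0.0061 dits

Note: KL divergence is always non-negative and equals 0 iff P = Q.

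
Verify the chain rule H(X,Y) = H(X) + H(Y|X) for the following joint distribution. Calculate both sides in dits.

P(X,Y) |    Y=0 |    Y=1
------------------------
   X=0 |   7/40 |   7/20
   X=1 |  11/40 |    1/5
H(X,Y) = 0.5860, H(X) = 0.3005, H(Y|X) = 0.2855 (all in dits)

Chain rule: H(X,Y) = H(X) + H(Y|X)

Left side — joint entropy directly:
H(X,Y) = -Σ p(x,y) log p(x,y) = 0.5860 dits

Right side — compute H(Y|X) from the conditional distributions:
P(X) = (21/40, 19/40), so H(X) = 0.3005 dits
H(Y|X) = Σ_x P(X=x) · H(Y|X=x):
  P(Y|X=0) = (1/3, 2/3), H(Y|X=0) = 0.2764, weight P(X=0) = 21/40
  P(Y|X=1) = (11/19, 8/19), H(Y|X=1) = 0.2956, weight P(X=1) = 19/40
H(Y|X) = 0.2855 dits

H(X) + H(Y|X) = 0.3005 + 0.2855 = 0.5860 dits

Both sides equal 0.5860 dits. ✓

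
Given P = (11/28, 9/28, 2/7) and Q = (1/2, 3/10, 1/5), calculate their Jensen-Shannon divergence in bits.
0.0104 bits

Jensen-Shannon divergence is:
JSD(P||Q) = 0.5 × D_KL(P||M) + 0.5 × D_KL(Q||M)
where M = 0.5 × (P + Q) is the mixture distribution.

M = 0.5 × (11/28, 9/28, 2/7) + 0.5 × (1/2, 3/10, 1/5) = (0.446429, 0.310714, 0.242857)

D_KL(P||M) = 0.0103 bits
D_KL(Q||M) = 0.0105 bits

JSD(P||Q) = 0.5 × 0.0103 + 0.5 × 0.0105 = 0.0104 bits

Unlike KL divergence, JSD is symmetric and bounded: 0 ≤ JSD ≤ log(2).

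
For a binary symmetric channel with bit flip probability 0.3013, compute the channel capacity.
0.1171 bits

For a binary symmetric channel (BSC) with error probability p:
Capacity C = 1 - H(p) bits per symbol

where H(p) = -p log₂(p) - (1-p) log₂(1-p) is the binary entropy function.

H(0.3013) = 0.8829 bits
C = 1 - 0.8829 = 0.1171 bits per symbol

This means we can reliably transmit up to 0.1171 bits of information per channel use.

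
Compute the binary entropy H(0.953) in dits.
0.0823 dits

The binary entropy function is:
H(p) = -p log(p) - (1-p) log(1-p)

H(0.953) = -0.953 × log_10(0.953) - 0.047 × log_10(0.047)
H(0.953) = 0.0823 dits

Note: Binary entropy is maximized at p=0.5 (H=1 bit) and minimized at p=0 or p=1 (H=0).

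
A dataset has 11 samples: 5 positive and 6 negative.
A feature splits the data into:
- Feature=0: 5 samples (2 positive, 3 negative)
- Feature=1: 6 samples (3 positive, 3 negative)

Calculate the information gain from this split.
0.0072 bits

Information Gain = H(Y) - H(Y|Feature)

Before split:
P(positive) = 5/11 = 0.4545
H(Y) = 0.9940 bits

After split:
Feature=0: H = 0.9710 bits (weight = 5/11)
Feature=1: H = 1.0000 bits (weight = 6/11)
H(Y|Feature) = (5/11)×0.9710 + (6/11)×1.0000 = 0.9868 bits

Information Gain = 0.9940 - 0.9868 = 0.0072 bits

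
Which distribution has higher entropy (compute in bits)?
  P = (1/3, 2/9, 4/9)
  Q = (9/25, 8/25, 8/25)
Q

Computing entropies in bits:
H(P) = 1.5305
H(Q) = 1.5827

Distribution Q has higher entropy.

Intuition: The distribution closer to uniform (more spread out) has higher entropy.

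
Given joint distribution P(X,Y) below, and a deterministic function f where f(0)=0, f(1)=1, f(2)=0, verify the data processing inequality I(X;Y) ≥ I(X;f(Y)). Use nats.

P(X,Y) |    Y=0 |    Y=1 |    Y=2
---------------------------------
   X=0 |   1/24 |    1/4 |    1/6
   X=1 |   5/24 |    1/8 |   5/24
I(X;Y) = 0.0807, I(X;f(Y)) = 0.0532, inequality holds: 0.0807 ≥ 0.0532

Data Processing Inequality: For any Markov chain X → Y → Z, we have I(X;Y) ≥ I(X;Z).

Here Z = f(Y) is a deterministic function of Y, forming X → Y → Z.

Original I(X;Y) = 0.0807 nats

After applying f:
P(X,Z) where Z=f(Y):
- P(X,Z=0) = P(X,Y=0) + P(X,Y=2)
- P(X,Z=1) = P(X,Y=1)

I(X;Z) = I(X;f(Y)) = 0.0532 nats

Verification: 0.0807 ≥ 0.0532 ✓

Information cannot be created by processing; the function f can only lose information about X.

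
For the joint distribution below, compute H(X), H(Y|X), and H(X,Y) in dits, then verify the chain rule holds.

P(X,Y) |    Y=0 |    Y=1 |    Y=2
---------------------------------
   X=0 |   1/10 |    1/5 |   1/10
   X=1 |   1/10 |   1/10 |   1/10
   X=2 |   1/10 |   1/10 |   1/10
H(X,Y) = 0.9398, H(X) = 0.4729, H(Y|X) = 0.4669 (all in dits)

Chain rule: H(X,Y) = H(X) + H(Y|X)

Left side — joint entropy directly:
H(X,Y) = -Σ p(x,y) log p(x,y) = 0.9398 dits

Right side — compute H(Y|X) from the conditional distributions:
P(X) = (2/5, 3/10, 3/10), so H(X) = 0.4729 dits
H(Y|X) = Σ_x P(X=x) · H(Y|X=x):
  P(Y|X=0) = (1/4, 1/2, 1/4), H(Y|X=0) = 0.4515, weight P(X=0) = 2/5
  P(Y|X=1) = (1/3, 1/3, 1/3), H(Y|X=1) = 0.4771, weight P(X=1) = 3/10
  P(Y|X=2) = (1/3, 1/3, 1/3), H(Y|X=2) = 0.4771, weight P(X=2) = 3/10
H(Y|X) = 0.4669 dits

H(X) + H(Y|X) = 0.4729 + 0.4669 = 0.9398 dits

Both sides equal 0.9398 dits. ✓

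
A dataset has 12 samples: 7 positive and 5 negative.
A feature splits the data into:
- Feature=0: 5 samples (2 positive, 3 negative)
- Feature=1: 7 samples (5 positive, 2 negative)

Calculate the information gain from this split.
0.0718 bits

Information Gain = H(Y) - H(Y|Feature)

Before split:
P(positive) = 7/12 = 0.5833
H(Y) = 0.9799 bits

After split:
Feature=0: H = 0.9710 bits (weight = 5/12)
Feature=1: H = 0.8631 bits (weight = 7/12)
H(Y|Feature) = (5/12)×0.9710 + (7/12)×0.8631 = 0.9080 bits

Information Gain = 0.9799 - 0.9080 = 0.0718 bits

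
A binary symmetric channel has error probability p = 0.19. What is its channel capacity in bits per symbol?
0.2985 bits

For a binary symmetric channel (BSC) with error probability p:
Capacity C = 1 - H(p) bits per symbol

where H(p) = -p log₂(p) - (1-p) log₂(1-p) is the binary entropy function.

H(0.19) = 0.7015 bits
C = 1 - 0.7015 = 0.2985 bits per symbol

This means we can reliably transmit up to 0.2985 bits of information per channel use.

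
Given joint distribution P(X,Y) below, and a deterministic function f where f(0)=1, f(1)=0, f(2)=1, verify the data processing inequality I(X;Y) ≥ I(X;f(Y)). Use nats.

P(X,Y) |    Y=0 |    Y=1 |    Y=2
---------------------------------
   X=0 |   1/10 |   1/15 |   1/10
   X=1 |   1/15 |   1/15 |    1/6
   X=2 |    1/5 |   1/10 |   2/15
I(X;Y) = 0.0284, I(X;f(Y)) = 0.0003, inequality holds: 0.0284 ≥ 0.0003

Data Processing Inequality: For any Markov chain X → Y → Z, we have I(X;Y) ≥ I(X;Z).

Here Z = f(Y) is a deterministic function of Y, forming X → Y → Z.

Original I(X;Y) = 0.0284 nats

After applying f:
P(X,Z) where Z=f(Y):
- P(X,Z=0) = P(X,Y=1)
- P(X,Z=1) = P(X,Y=0) + P(X,Y=2)

I(X;Z) = I(X;f(Y)) = 0.0003 nats

Verification: 0.0284 ≥ 0.0003 ✓

Information cannot be created by processing; the function f can only lose information about X.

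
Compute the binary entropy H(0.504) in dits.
0.3010 dits

The binary entropy function is:
H(p) = -p log(p) - (1-p) log(1-p)

H(0.504) = -0.504 × log_10(0.504) - 0.496 × log_10(0.496)
H(0.504) = 0.3010 dits

Note: Binary entropy is maximized at p=0.5 (H=1 bit) and minimized at p=0 or p=1 (H=0).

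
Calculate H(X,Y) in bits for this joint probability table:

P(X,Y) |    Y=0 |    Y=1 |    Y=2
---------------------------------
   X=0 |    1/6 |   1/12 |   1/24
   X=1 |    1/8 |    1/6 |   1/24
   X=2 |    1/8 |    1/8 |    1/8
3.0425 bits

Joint entropy is H(X,Y) = -Σ_{x,y} p(x,y) log p(x,y).

Summing over all non-zero entries:
H(X,Y) = -[1/6·log_2(1/6) + 1/12·log_2(1/12) + 1/24·log_2(1/24) + 1/8·log_2(1/8) + 1/6·log_2(1/6) + 1/24·log_2(1/24) + 1/8·log_2(1/8) + 1/8·log_2(1/8) + 1/8·log_2(1/8)]
H(X,Y) = 3.0425 bits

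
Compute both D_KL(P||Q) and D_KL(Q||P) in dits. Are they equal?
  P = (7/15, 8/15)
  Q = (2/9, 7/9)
D_KL(P||Q) = 0.0630, D_KL(Q||P) = 0.0558

KL divergence is not symmetric: D_KL(P||Q) ≠ D_KL(Q||P) in general.

D_KL(P||Q) = 0.0630 dits
D_KL(Q||P) = 0.0558 dits

No, they are not equal!

This asymmetry is why KL divergence is not a true distance metric.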